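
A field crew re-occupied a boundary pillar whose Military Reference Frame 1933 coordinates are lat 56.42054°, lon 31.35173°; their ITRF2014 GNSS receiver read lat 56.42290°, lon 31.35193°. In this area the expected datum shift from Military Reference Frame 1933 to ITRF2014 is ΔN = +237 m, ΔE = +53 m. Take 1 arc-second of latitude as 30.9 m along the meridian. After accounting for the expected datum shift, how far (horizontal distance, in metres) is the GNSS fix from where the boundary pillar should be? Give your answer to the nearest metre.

Observed coordinate differences: Δφ = +0.00236°, Δλ = +0.00020°.
Converting to metres (1° lat = 111240 m, cos φ = 0.553093): observed ΔN = 262.5 m, observed ΔE = 12.3 m.
Subtracting the expected shift leaves a residual of 262.5 − (237) = 25.5 m north and 12.3 − (53) = -40.7 m east.
Residual distance = √(25.5² + (-40.7)²) = 48.0 m.

48 m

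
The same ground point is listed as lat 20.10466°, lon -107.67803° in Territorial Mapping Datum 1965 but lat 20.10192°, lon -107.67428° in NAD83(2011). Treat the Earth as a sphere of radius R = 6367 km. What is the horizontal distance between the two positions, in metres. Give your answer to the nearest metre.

496 m

Δφ = 20.10192° − 20.10466° = -0.00274°; Δλ = -107.67428° − -107.67803° = +0.00375°.
1° along a meridian = πR/180 = 111125 m.
ΔN = Δφ × 111125 = -304.5 m; ΔE = Δλ × 111125 × cos(20.10466°) = +0.00375 × 111125 × 0.939066 = 391.3 m.
Distance = √(ΔE² + ΔN²) = √(391.3² + (-304.5)²) = 495.8 m.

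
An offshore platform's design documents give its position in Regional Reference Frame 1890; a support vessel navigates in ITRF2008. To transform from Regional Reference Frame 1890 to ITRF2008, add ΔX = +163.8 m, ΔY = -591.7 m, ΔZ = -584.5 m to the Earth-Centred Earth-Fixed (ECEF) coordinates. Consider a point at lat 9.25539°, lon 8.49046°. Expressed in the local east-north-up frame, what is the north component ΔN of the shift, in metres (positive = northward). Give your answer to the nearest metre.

ΔN = -589 m

The local north axis is (−sin φ cos λ, −sin φ sin λ, cos φ), giving ΔN = -26.056 + 14.051 − 576.891 = -588.90 m.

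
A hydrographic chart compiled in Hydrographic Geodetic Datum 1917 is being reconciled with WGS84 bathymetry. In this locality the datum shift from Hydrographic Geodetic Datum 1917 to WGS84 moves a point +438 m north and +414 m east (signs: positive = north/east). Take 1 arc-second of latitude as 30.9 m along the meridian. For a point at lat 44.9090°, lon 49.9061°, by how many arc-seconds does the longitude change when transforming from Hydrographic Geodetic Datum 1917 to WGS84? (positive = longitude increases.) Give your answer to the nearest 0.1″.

At latitude 44.9090°, cos φ = 0.708229.
1″ of longitude at this latitude = 30.90 × cos φ = 21.8843 m, so Δλ = 414.0 / 21.8843 = 18.918″.

Δλ = 18.9″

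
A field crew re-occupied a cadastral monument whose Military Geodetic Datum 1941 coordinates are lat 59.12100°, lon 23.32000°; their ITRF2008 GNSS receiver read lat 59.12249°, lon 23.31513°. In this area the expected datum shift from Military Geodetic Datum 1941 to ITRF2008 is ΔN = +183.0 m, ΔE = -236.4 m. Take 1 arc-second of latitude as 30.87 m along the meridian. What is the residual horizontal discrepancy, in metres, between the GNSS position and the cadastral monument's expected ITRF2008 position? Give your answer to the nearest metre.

45 m

Observed coordinate differences: Δφ = +0.00149°, Δλ = -0.00487°.
Converting to metres (1° lat = 111132 m, cos φ = 0.513227): observed ΔN = 165.6 m, observed ΔE = -277.8 m.
Subtracting the expected shift leaves a residual of 165.6 − (183.0) = -17.4 m north and -277.8 − (-236.4) = -41.4 m east.
Residual distance = √((-17.4)² + (-41.4)²) = 44.9 m.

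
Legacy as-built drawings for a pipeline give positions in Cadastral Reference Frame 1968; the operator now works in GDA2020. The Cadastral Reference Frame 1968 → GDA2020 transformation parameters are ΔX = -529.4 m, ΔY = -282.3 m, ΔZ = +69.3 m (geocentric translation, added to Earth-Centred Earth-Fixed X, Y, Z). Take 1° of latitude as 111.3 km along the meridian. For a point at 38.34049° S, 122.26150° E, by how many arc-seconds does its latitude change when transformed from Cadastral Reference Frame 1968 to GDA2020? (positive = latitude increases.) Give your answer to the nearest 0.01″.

Δφ = 2.64″

sin φ = -0.620333, cos φ = 0.784338, sin λ = 0.845621, cos λ = -0.533784.
North component: ΔN = −sin φ cos λ·ΔX − sin φ sin λ·ΔY + cos φ·ΔZ = −(-0.620333)(-0.533784)(-529.4) − (-0.620333)(0.845621)(-282.3) + (0.784338)(69.3) = 81.57 m.
1° of latitude spans 111300 m, so Δφ = 81.57 / 111300 × 3600 = 2.638″.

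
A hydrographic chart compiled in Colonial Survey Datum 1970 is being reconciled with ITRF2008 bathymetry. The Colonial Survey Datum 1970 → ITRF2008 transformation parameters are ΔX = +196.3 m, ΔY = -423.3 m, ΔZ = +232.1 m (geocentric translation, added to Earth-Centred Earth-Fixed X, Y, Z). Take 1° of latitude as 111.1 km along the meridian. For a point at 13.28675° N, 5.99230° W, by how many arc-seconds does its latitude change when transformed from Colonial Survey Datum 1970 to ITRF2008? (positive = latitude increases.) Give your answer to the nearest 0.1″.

Δφ = 5.5″

sin φ = 0.229825, cos φ = 0.973232, sin λ = -0.104395, cos λ = 0.994536.
North component: ΔN = −sin φ cos λ·ΔX − sin φ sin λ·ΔY + cos φ·ΔZ = −(0.229825)(0.994536)(196.3) − (0.229825)(-0.104395)(-423.3) + (0.973232)(232.1) = 170.86 m.
1° of latitude spans 111100 m, so Δφ = 170.86 / 111100 × 3600 = 5.537″.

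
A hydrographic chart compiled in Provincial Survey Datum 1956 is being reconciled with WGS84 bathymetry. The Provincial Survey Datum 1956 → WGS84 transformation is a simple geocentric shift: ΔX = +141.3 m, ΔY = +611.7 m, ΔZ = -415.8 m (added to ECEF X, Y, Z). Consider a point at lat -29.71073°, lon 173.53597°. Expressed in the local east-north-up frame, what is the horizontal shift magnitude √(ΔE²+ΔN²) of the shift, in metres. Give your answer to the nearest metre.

At φ = -29.71073°, λ = 173.53597°: sin φ = -0.495621, cos φ = 0.868539, sin λ = 0.112579, cos λ = -0.993643.
ΔE = −sin λ·ΔX + cos λ·ΔY = −(0.112579)·(141.3) + (-0.993643)·(611.7) = -623.72 m.
ΔN = −sin φ cos λ·ΔX − sin φ sin λ·ΔY + cos φ·ΔZ = −(-0.495621)(-0.993643)(141.3) − (-0.495621)(0.112579)(611.7) + (0.868539)(-415.8) = -396.59 m.
Horizontal magnitude = √(ΔE² + ΔN²) = √((-623.72)² + (-396.59)²) = 739.13 m.

739 m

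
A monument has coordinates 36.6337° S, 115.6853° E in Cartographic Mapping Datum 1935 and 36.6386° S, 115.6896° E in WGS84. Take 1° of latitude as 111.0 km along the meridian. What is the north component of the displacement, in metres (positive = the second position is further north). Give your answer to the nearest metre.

ΔN = -544 m

Δφ = -36.6386° − -36.6337° = -0.0049°; Δλ = 115.6896° − 115.6853° = +0.0043°.
ΔN = Δφ × 111000 = -543.9 m; ΔE = Δλ × 111000 × cos(-36.6337°) = +0.0043 × 111000 × 0.802467 = 383.0 m.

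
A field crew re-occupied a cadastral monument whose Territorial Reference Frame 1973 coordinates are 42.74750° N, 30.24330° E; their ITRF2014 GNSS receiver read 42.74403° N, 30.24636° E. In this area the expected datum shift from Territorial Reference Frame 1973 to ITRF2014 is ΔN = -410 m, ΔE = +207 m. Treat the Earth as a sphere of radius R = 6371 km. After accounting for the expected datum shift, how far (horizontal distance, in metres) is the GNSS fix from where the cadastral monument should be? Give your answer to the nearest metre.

49 m

Observed coordinate differences: Δφ = -0.00347°, Δλ = +0.00306°.
Converting to metres (1° lat = 111195 m, cos φ = 0.734352): observed ΔN = -385.8 m, observed ΔE = 249.9 m.
Subtracting the expected shift leaves a residual of -385.8 − (-410) = 24.2 m north and 249.9 − (207) = 42.9 m east.
Residual distance = √(24.2² + 42.9²) = 49.2 m.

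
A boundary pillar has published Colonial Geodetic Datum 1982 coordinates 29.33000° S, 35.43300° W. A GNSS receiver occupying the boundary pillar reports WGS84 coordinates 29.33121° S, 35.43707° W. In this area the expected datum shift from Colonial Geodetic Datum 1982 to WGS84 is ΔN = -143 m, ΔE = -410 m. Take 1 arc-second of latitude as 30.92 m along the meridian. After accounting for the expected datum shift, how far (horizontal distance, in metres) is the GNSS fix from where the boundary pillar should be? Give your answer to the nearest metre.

Observed coordinate differences: Δφ = -0.00121°, Δλ = -0.00407°.
Converting to metres (1° lat = 111312 m, cos φ = 0.871813): observed ΔN = -134.7 m, observed ΔE = -395.0 m.
Subtracting the expected shift leaves a residual of -134.7 − (-143) = 8.3 m north and -395.0 − (-410) = 15.0 m east.
Residual distance = √(8.3² + 15.0²) = 17.2 m.

17 m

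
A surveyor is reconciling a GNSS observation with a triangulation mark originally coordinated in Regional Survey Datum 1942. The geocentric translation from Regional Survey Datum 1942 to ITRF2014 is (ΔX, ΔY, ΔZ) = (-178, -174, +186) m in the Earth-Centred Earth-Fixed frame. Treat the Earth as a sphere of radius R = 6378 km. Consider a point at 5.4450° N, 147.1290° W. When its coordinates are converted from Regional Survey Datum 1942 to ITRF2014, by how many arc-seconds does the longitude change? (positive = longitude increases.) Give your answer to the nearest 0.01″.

Δλ = 1.61″

sin φ = 0.094890, cos φ = 0.995488, sin λ = -0.542749, cos λ = -0.839895.
East component: ΔE = −sin λ·ΔX + cos λ·ΔY = −(-0.542749)(-178) + (-0.839895)(-174) = 49.53 m.
1° of latitude spans πR/180 = 111317 m; at latitude φ, 1° of longitude spans that × cos φ = 110814.8 m, so Δλ = 49.53 / 110814.8 × 3600 = 1.609″.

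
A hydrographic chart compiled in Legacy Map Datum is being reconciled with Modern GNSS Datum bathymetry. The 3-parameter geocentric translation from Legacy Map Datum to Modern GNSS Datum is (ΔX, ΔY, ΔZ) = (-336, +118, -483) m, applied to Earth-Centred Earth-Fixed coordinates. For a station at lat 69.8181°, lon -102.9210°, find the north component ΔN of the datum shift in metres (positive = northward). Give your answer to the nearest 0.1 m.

The local north axis is (−sin φ cos λ, −sin φ sin λ, cos φ), giving ΔN = -70.519 + 107.951 − 166.636 = -129.20 m.

ΔN = -129.2 m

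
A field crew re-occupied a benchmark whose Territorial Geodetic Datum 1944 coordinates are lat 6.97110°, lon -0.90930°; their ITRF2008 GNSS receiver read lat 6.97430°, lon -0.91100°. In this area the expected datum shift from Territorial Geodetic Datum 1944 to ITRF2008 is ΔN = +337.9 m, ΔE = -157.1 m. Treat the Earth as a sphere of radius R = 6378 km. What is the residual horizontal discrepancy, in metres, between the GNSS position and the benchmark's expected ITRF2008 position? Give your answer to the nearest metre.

Observed coordinate differences: Δφ = +0.00320°, Δλ = -0.00170°.
Converting to metres (1° lat = 111317 m, cos φ = 0.992607): observed ΔN = 356.2 m, observed ΔE = -187.8 m.
Subtracting the expected shift leaves a residual of 356.2 − (337.9) = 18.3 m north and -187.8 − (-157.1) = -30.7 m east.
Residual distance = √(18.3² + (-30.7)²) = 35.8 m.

36 m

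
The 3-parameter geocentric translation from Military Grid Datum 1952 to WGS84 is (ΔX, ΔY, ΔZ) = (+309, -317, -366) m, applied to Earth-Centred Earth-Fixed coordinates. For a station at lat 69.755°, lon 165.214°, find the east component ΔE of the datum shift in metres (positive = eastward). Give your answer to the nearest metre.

At φ = 69.755°, λ = 165.214°: sin φ = 0.938222, cos φ = 0.346035, sin λ = 0.255210, cos λ = -0.966886.
ΔE = −sin λ·ΔX + cos λ·ΔY = −(0.255210)·(309) + (-0.966886)·(-317) = 227.64 m.

ΔE = 228 m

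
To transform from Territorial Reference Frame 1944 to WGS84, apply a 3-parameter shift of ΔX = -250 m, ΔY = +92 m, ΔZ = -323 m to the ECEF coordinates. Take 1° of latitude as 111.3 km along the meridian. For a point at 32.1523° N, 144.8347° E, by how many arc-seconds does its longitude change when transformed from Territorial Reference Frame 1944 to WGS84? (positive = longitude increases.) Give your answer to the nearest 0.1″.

Δλ = 2.6″

sin φ = 0.532172, cos φ = 0.846637, sin λ = 0.575937, cos λ = -0.817494.
East component: ΔE = −sin λ·ΔX + cos λ·ΔY = −(0.575937)(-250) + (-0.817494)(92) = 68.77 m.
1° of latitude spans 111300 m; at latitude φ, 1° of longitude spans that × cos φ = 94230.6 m, so Δλ = 68.77 / 94230.6 × 3600 = 2.627″.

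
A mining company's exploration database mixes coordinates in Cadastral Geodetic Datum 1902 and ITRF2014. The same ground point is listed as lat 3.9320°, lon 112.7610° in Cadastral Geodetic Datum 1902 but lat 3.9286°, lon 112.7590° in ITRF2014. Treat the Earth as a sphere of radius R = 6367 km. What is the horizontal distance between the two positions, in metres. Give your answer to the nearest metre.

Δφ = 3.9286° − 3.9320° = -0.0034°; Δλ = 112.7590° − 112.7610° = -0.0020°.
1° along a meridian = πR/180 = 111125 m.
ΔN = Δφ × 111125 = -377.8 m; ΔE = Δλ × 111125 × cos(3.9320°) = -0.0020 × 111125 × 0.997646 = -221.7 m.
Distance = √(ΔE² + ΔN²) = √((-221.7)² + (-377.8)²) = 438.1 m.

438 m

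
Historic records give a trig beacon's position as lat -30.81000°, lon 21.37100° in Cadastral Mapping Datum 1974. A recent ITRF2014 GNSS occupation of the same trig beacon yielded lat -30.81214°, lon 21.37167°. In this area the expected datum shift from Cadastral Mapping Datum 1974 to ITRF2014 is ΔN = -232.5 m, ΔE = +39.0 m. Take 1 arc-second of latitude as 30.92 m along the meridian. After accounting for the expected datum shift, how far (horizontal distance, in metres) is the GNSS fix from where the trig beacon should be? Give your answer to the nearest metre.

Observed coordinate differences: Δφ = -0.00214°, Δλ = +0.00067°.
Converting to metres (1° lat = 111312 m, cos φ = 0.858871): observed ΔN = -238.2 m, observed ΔE = 64.1 m.
Subtracting the expected shift leaves a residual of -238.2 − (-232.5) = -5.7 m north and 64.1 − (39.0) = 25.1 m east.
Residual distance = √((-5.7)² + 25.1²) = 25.7 m.

26 m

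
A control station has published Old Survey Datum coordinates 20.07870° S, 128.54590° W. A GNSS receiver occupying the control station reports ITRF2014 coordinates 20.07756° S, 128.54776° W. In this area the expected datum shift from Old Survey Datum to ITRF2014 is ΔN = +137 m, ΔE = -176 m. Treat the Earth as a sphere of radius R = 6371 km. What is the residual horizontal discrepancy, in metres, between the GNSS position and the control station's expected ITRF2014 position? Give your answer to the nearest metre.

Observed coordinate differences: Δφ = +0.00114°, Δλ = -0.00186°.
Converting to metres (1° lat = 111195 m, cos φ = 0.939222): observed ΔN = 126.8 m, observed ΔE = -194.3 m.
Subtracting the expected shift leaves a residual of 126.8 − (137) = -10.2 m north and -194.3 − (-176) = -18.3 m east.
Residual distance = √((-10.2)² + (-18.3)²) = 20.9 m.

21 m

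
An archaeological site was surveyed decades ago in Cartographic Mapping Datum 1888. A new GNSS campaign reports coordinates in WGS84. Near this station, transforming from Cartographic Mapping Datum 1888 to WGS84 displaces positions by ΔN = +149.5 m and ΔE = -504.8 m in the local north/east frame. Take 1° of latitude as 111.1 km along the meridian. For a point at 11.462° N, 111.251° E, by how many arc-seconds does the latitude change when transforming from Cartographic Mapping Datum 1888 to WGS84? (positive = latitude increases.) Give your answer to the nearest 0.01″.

1° of latitude = 111.1 km, so Δφ = 149.5 / 111100 = 0.0013456° = 4.844″.

Δφ = 4.84″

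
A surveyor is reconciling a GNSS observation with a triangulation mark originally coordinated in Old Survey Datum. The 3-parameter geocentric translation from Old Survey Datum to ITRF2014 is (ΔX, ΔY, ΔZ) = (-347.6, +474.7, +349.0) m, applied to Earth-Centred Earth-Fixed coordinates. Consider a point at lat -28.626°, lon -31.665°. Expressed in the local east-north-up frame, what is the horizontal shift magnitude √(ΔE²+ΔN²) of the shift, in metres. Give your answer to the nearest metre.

226 m

The local east axis at (φ, λ) is (−sin λ, cos λ, 0), so ΔE = −sin(-31.665°)·(-347.6) + cos(-31.665°)·474.7 = 221.56 m.
The local north axis is (−sin φ cos λ, −sin φ sin λ, cos φ), giving ΔN = -141.741 − 119.387 + 306.340 = 45.21 m.
Horizontal magnitude = √(ΔE² + ΔN²) = √(221.56² + 45.21²) = 226.13 m.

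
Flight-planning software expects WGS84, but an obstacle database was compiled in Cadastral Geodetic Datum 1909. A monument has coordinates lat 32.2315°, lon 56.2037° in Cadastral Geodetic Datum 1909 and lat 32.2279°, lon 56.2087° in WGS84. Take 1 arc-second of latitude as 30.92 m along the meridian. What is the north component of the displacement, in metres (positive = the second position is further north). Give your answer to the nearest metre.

Δφ = 32.2279° − 32.2315° = -0.0036°; Δλ = 56.2087° − 56.2037° = +0.0050°.
1° of latitude = 3600 × 30.92 = 111312 m.
ΔN = Δφ × 111312 = -400.7 m; ΔE = Δλ × 111312 × cos(32.2315°) = +0.0050 × 111312 × 0.845900 = 470.8 m.

ΔN = -401 m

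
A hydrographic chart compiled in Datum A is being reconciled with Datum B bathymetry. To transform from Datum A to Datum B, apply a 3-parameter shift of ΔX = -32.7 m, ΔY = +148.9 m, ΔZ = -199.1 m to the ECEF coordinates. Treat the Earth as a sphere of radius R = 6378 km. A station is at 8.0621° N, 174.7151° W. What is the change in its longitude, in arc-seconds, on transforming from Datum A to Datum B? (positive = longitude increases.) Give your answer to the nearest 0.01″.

Δλ = -4.94″

sin φ = 0.140246, cos φ = 0.990117, sin λ = -0.092108, cos λ = -0.995749.
East component: ΔE = −sin λ·ΔX + cos λ·ΔY = −(-0.092108)(-32.7) + (-0.995749)(148.9) = -151.28 m.
1° of latitude spans πR/180 = 111317 m; at latitude φ, 1° of longitude spans that × cos φ = 110216.9 m, so Δλ = -151.28 / 110216.9 × 3600 = -4.941″.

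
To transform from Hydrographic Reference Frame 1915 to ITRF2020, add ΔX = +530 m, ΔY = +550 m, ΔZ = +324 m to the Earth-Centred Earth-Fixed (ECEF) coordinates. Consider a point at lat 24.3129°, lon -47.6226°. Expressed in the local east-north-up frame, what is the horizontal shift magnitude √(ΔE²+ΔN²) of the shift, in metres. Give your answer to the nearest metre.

825 m

The local east axis at (φ, λ) is (−sin λ, cos λ, 0), so ΔE = −sin(-47.6226°)·530 + cos(-47.6226°)·550 = 762.23 m.
The local north axis is (−sin φ cos λ, −sin φ sin λ, cos φ), giving ΔN = -147.077 + 167.280 + 295.265 = 315.47 m.
Horizontal magnitude = √(ΔE² + ΔN²) = √(762.23² + 315.47²) = 824.93 m.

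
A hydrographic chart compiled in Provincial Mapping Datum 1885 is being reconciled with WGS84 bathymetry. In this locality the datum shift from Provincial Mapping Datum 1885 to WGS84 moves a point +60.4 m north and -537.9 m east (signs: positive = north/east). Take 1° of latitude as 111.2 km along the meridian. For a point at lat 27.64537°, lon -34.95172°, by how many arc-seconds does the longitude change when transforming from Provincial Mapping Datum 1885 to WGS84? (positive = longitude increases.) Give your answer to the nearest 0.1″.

At latitude 27.64537°, cos φ = 0.885836.
1° of longitude at this latitude = 111.2 × cos φ = 98.51 km, so Δλ = -537.9 / 98505.0 = -0.0054606° = -19.658″.

Δλ = -19.7″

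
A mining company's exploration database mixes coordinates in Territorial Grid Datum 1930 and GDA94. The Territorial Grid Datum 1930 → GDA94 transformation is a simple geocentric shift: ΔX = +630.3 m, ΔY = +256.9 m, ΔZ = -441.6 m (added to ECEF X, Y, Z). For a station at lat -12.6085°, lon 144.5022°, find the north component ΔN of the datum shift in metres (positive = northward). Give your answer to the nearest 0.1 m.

At φ = -12.6085°, λ = 144.5022°: sin φ = -0.218288, cos φ = 0.975884, sin λ = 0.580672, cos λ = -0.814138.
ΔN = −sin φ cos λ·ΔX − sin φ sin λ·ΔY + cos φ·ΔZ = −(-0.218288)(-0.814138)(630.3) − (-0.218288)(0.580672)(256.9) + (0.975884)(-441.6) = -510.40 m.

ΔN = -510.4 m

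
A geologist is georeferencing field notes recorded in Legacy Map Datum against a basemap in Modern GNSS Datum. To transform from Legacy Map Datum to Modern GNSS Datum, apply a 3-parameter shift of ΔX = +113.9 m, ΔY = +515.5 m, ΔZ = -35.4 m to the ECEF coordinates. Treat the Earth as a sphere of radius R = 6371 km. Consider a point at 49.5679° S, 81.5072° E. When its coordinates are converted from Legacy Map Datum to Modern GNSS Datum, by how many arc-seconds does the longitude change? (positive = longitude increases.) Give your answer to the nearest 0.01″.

sin φ = -0.761175, cos φ = 0.648546, sin λ = 0.989034, cos λ = 0.147685.
East component: ΔE = −sin λ·ΔX + cos λ·ΔY = −(0.989034)(113.9) + (0.147685)(515.5) = -36.52 m.
1° of latitude spans πR/180 = 111195 m; at latitude φ, 1° of longitude spans that × cos φ = 72115.1 m, so Δλ = -36.52 / 72115.1 × 3600 = -1.823″.

Δλ = -1.82″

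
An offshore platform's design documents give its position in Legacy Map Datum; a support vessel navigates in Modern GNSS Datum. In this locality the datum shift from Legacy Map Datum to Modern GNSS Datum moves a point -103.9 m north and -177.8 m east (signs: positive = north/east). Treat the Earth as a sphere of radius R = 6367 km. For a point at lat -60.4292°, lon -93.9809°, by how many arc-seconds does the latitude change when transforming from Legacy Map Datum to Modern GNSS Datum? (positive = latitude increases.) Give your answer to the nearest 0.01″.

Δφ = -3.37″

On a sphere of radius R, 1 rad of latitude = R, so Δφ = ΔN / R = -103.9 / 6367000 = -1.6319e-05 rad = -3.366″.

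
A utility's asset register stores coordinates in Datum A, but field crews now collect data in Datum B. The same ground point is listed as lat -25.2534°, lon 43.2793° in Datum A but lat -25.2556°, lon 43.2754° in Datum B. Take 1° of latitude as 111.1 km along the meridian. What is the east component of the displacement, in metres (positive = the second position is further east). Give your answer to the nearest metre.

ΔE = -392 m

Δφ = -25.2556° − -25.2534° = -0.0022°; Δλ = 43.2754° − 43.2793° = -0.0039°.
ΔN = Δφ × 111100 = -244.4 m; ΔE = Δλ × 111100 × cos(-25.2534°) = -0.0039 × 111100 × 0.904430 = -391.9 m.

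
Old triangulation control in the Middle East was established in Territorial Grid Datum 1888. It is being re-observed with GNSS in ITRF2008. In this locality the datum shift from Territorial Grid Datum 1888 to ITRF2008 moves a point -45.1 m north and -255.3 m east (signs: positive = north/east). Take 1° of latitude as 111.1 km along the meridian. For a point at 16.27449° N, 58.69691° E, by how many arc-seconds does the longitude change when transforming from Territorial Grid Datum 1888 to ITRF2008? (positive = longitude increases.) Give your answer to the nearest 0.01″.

Δλ = -8.62″

At latitude 16.27449°, cos φ = 0.959930.
1° of longitude at this latitude = 111.1 × cos φ = 106.65 km, so Δλ = -255.3 / 106648.2 = -0.0023939° = -8.618″.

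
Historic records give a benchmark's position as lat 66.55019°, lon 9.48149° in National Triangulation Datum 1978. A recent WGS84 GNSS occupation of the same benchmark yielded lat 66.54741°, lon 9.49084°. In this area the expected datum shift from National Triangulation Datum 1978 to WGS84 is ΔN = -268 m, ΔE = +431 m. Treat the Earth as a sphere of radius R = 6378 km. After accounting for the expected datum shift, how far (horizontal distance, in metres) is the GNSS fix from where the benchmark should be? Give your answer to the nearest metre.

45 m

Observed coordinate differences: Δφ = -0.00278°, Δλ = +0.00935°.
Converting to metres (1° lat = 111317 m, cos φ = 0.397946): observed ΔN = -309.5 m, observed ΔE = 414.2 m.
Subtracting the expected shift leaves a residual of -309.5 − (-268) = -41.5 m north and 414.2 − (431) = -16.8 m east.
Residual distance = √((-41.5)² + (-16.8)²) = 44.7 m.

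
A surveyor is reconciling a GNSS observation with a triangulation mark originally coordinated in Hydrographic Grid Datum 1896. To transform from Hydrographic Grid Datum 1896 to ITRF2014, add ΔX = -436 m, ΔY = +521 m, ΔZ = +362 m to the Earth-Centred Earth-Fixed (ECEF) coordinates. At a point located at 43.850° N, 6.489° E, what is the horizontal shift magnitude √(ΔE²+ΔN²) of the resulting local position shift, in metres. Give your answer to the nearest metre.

770 m

At φ = 43.850°, λ = 6.489°: sin φ = 0.692773, cos φ = 0.721156, sin λ = 0.113012, cos λ = 0.993594.
ΔE = −sin λ·ΔX + cos λ·ΔY = −(0.113012)·(-436) + (0.993594)·(521) = 566.94 m.
ΔN = −sin φ cos λ·ΔX − sin φ sin λ·ΔY + cos φ·ΔZ = −(0.692773)(0.993594)(-436) − (0.692773)(0.113012)(521) + (0.721156)(362) = 520.38 m.
Horizontal magnitude = √(ΔE² + ΔN²) = √(566.94² + 520.38²) = 769.55 m.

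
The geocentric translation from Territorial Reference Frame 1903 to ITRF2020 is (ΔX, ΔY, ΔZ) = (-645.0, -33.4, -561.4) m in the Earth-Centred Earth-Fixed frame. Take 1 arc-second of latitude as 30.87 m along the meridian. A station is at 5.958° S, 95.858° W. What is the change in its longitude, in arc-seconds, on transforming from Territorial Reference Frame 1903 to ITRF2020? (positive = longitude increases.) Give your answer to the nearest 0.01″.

sin φ = -0.103799, cos φ = 0.994598, sin λ = -0.994778, cos λ = -0.102063.
East component: ΔE = −sin λ·ΔX + cos λ·ΔY = −(-0.994778)(-645.0) + (-0.102063)(-33.4) = -638.22 m.
1° of latitude spans 3600 × 30.87 = 111132 m; at latitude φ, 1° of longitude spans that × cos φ = 110531.7 m, so Δλ = -638.22 / 110531.7 × 3600 = -20.787″.

Δλ = -20.79″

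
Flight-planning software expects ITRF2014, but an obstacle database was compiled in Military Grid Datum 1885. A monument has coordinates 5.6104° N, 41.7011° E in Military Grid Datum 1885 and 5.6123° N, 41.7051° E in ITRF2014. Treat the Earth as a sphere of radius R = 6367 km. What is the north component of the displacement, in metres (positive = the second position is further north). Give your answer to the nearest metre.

Δφ = 5.6123° − 5.6104° = +0.0019°; Δλ = 41.7051° − 41.7011° = +0.0040°.
1° along a meridian = πR/180 = 111125 m.
ΔN = Δφ × 111125 = 211.1 m; ΔE = Δλ × 111125 × cos(5.6104°) = +0.0040 × 111125 × 0.995210 = 442.4 m.

ΔN = 211 m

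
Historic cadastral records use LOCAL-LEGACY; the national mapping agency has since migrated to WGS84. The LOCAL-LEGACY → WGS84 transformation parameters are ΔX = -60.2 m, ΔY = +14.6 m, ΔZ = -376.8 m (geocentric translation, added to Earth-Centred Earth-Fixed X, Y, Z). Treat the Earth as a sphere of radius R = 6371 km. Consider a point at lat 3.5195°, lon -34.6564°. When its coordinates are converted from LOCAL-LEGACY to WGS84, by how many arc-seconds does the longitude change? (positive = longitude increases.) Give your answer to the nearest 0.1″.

Δλ = -0.7″

sin φ = 0.061388, cos φ = 0.998114, sin λ = -0.568654, cos λ = 0.822577.
East component: ΔE = −sin λ·ΔX + cos λ·ΔY = −(-0.568654)(-60.2) + (0.822577)(14.6) = -22.22 m.
1° of latitude spans πR/180 = 111195 m; at latitude φ, 1° of longitude spans that × cos φ = 110985.2 m, so Δλ = -22.22 / 110985.2 × 3600 = -0.721″.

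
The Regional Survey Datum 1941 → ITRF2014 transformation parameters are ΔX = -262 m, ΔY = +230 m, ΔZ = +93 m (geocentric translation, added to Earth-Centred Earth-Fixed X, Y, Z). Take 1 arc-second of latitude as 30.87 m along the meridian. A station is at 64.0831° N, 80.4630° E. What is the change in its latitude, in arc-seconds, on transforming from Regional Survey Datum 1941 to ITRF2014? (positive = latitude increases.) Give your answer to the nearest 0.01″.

sin φ = 0.899429, cos φ = 0.437067, sin λ = 0.986179, cos λ = 0.165684.
North component: ΔN = −sin φ cos λ·ΔX − sin φ sin λ·ΔY + cos φ·ΔZ = −(0.899429)(0.165684)(-262) − (0.899429)(0.986179)(230) + (0.437067)(93) = -124.32 m.
1° of latitude spans 3600 × 30.87 = 111132 m, so Δφ = -124.32 / 111132 × 3600 = -4.027″.

Δφ = -4.03″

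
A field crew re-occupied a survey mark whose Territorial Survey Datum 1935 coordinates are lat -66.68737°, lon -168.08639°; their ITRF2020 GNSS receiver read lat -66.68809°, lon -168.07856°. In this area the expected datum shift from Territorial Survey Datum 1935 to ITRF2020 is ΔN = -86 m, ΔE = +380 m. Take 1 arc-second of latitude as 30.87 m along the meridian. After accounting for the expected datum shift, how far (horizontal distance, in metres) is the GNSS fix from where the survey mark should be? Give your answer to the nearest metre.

36 m

Observed coordinate differences: Δφ = -0.00072°, Δλ = +0.00783°.
Converting to metres (1° lat = 111132 m, cos φ = 0.395748): observed ΔN = -80.0 m, observed ΔE = 344.4 m.
Subtracting the expected shift leaves a residual of -80.0 − (-86) = 6.0 m north and 344.4 − (380) = -35.6 m east.
Residual distance = √(6.0² + (-35.6)²) = 36.1 m.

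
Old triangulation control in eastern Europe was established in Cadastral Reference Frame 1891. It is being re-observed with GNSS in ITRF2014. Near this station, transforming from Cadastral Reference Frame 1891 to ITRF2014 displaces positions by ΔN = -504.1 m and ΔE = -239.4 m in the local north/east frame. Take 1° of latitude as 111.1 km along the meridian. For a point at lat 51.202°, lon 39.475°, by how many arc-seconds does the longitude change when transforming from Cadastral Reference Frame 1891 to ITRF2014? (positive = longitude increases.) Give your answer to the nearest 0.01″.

At latitude 51.202°, cos φ = 0.626577.
1° of longitude at this latitude = 111.1 × cos φ = 69.61 km, so Δλ = -239.4 / 69612.7 = -0.0034390° = -12.381″.

Δλ = -12.38″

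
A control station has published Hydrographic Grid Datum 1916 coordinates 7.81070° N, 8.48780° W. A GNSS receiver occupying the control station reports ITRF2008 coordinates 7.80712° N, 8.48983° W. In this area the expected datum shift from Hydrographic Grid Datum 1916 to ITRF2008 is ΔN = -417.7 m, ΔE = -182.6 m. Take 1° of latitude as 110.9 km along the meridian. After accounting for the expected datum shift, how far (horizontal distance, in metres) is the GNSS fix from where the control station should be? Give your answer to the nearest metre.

Observed coordinate differences: Δφ = -0.00358°, Δλ = -0.00203°.
Converting to metres (1° lat = 110900 m, cos φ = 0.990722): observed ΔN = -397.0 m, observed ΔE = -223.0 m.
Subtracting the expected shift leaves a residual of -397.0 − (-417.7) = 20.7 m north and -223.0 − (-182.6) = -40.4 m east.
Residual distance = √(20.7² + (-40.4)²) = 45.4 m.

45 m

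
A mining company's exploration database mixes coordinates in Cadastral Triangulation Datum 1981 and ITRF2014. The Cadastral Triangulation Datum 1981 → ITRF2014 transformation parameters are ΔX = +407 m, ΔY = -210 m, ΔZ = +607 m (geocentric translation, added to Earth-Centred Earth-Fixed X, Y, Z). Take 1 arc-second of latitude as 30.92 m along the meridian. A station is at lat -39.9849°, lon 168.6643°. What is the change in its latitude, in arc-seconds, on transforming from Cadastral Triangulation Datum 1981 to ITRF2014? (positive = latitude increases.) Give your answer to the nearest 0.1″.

sin φ = -0.642586, cos φ = 0.766214, sin λ = 0.196557, cos λ = -0.980492.
North component: ΔN = −sin φ cos λ·ΔX − sin φ sin λ·ΔY + cos φ·ΔZ = −(-0.642586)(-0.980492)(407) − (-0.642586)(0.196557)(-210) + (0.766214)(607) = 182.14 m.
1° of latitude spans 3600 × 30.92 = 111312 m, so Δφ = 182.14 / 111312 × 3600 = 5.891″.

Δφ = 5.9″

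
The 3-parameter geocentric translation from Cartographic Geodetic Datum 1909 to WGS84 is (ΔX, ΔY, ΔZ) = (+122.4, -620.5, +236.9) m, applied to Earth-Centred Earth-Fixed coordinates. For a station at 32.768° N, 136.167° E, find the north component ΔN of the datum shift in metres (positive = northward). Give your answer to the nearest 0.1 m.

ΔN = 479.6 m

At φ = 32.768°, λ = 136.167°: sin φ = 0.541239, cos φ = 0.840869, sin λ = 0.692559, cos λ = -0.721361.
ΔN = −sin φ cos λ·ΔX − sin φ sin λ·ΔY + cos φ·ΔZ = −(0.541239)(-0.721361)(122.4) − (0.541239)(0.692559)(-620.5) + (0.840869)(236.9) = 479.58 m.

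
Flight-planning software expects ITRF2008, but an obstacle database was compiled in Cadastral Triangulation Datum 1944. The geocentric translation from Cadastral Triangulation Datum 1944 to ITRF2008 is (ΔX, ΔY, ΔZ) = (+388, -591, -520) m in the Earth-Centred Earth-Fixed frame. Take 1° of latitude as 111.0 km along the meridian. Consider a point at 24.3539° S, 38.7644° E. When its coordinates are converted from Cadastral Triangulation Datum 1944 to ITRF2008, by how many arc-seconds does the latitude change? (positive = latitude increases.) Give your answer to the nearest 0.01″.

Δφ = -16.27″

sin φ = -0.412372, cos φ = 0.911016, sin λ = 0.626119, cos λ = 0.779727.
North component: ΔN = −sin φ cos λ·ΔX − sin φ sin λ·ΔY + cos φ·ΔZ = −(-0.412372)(0.779727)(388) − (-0.412372)(0.626119)(-591) + (0.911016)(-520) = -501.56 m.
1° of latitude spans 111000 m, so Δφ = -501.56 / 111000 × 3600 = -16.267″.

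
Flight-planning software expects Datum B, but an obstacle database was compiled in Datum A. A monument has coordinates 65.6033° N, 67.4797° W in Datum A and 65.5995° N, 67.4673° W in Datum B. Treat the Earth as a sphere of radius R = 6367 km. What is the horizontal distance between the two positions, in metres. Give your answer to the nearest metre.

709 m

Δφ = 65.5995° − 65.6033° = -0.0038°; Δλ = -67.4673° − -67.4797° = +0.0124°.
1° along a meridian = πR/180 = 111125 m.
ΔN = Δφ × 111125 = -422.3 m; ΔE = Δλ × 111125 × cos(65.6033°) = +0.0124 × 111125 × 0.413052 = 569.2 m.
Distance = √(ΔE² + ΔN²) = √(569.2² + (-422.3)²) = 708.7 m.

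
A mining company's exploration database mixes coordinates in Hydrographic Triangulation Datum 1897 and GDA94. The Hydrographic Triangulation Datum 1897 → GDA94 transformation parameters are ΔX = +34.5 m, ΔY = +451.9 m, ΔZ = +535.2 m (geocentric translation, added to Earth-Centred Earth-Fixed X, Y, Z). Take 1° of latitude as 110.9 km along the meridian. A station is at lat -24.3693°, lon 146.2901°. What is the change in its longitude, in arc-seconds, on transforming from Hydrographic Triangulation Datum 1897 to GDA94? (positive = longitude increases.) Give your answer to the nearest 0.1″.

Δλ = -14.1″

sin φ = -0.412616, cos φ = 0.910905, sin λ = 0.554988, cos λ = -0.831858.
East component: ΔE = −sin λ·ΔX + cos λ·ΔY = −(0.554988)(34.5) + (-0.831858)(451.9) = -395.06 m.
1° of latitude spans 110900 m; at latitude φ, 1° of longitude spans that × cos φ = 101019.4 m, so Δλ = -395.06 / 101019.4 × 3600 = -14.079″.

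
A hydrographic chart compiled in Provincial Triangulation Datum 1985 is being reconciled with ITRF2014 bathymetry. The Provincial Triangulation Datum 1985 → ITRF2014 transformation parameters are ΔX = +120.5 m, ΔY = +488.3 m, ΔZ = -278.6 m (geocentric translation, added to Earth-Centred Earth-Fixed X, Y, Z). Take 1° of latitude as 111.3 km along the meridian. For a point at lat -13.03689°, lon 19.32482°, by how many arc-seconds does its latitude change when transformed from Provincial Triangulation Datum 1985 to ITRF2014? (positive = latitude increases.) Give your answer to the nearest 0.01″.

sin φ = -0.225578, cos φ = 0.974225, sin λ = 0.330923, cos λ = 0.943658.
North component: ΔN = −sin φ cos λ·ΔX − sin φ sin λ·ΔY + cos φ·ΔZ = −(-0.225578)(0.943658)(120.5) − (-0.225578)(0.330923)(488.3) + (0.974225)(-278.6) = -209.32 m.
1° of latitude spans 111300 m, so Δφ = -209.32 / 111300 × 3600 = -6.770″.

Δφ = -6.77″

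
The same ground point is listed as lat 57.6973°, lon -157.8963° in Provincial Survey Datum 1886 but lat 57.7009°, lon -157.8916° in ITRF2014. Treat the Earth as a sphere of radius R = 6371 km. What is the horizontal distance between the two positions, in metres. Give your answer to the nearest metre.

488 m

Δφ = 57.7009° − 57.6973° = +0.0036°; Δλ = -157.8916° − -157.8963° = +0.0047°.
1° along a meridian = πR/180 = 111195 m.
ΔN = Δφ × 111195 = 400.3 m; ΔE = Δλ × 111195 × cos(57.6973°) = +0.0047 × 111195 × 0.534392 = 279.3 m.
Distance = √(ΔE² + ΔN²) = √(279.3² + 400.3²) = 488.1 m.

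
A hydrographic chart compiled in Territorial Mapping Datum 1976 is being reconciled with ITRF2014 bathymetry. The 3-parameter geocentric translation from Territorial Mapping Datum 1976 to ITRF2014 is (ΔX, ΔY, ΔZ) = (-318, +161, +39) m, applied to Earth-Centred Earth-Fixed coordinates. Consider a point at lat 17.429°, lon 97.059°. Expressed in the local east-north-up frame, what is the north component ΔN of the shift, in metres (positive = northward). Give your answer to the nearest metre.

The local north axis is (−sin φ cos λ, −sin φ sin λ, cos φ), giving ΔN = -11.705 − 47.858 + 37.209 = -22.35 m.

ΔN = -22 m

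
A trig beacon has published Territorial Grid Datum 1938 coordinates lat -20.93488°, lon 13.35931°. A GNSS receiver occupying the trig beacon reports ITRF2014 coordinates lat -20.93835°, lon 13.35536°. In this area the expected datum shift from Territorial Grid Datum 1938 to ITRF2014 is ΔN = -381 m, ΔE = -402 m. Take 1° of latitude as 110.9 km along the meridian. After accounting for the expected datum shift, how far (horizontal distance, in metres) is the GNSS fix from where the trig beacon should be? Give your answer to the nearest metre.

8 m

Observed coordinate differences: Δφ = -0.00347°, Δλ = -0.00395°.
Converting to metres (1° lat = 110900 m, cos φ = 0.933987): observed ΔN = -384.8 m, observed ΔE = -409.1 m.
Subtracting the expected shift leaves a residual of -384.8 − (-381) = -3.8 m north and -409.1 − (-402) = -7.1 m east.
Residual distance = √((-3.8)² + (-7.1)²) = 8.1 m.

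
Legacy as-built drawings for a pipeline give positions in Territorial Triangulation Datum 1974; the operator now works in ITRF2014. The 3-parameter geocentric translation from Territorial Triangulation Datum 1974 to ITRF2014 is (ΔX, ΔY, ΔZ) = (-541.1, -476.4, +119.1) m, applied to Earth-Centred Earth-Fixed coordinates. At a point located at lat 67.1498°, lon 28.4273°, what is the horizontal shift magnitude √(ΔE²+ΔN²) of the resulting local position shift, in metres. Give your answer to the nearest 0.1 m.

At φ = 67.1498°, λ = 28.4273°: sin φ = 0.921523, cos φ = 0.388323, sin λ = 0.476043, cos λ = 0.879422.
ΔE = −sin λ·ΔX + cos λ·ΔY = −(0.476043)·(-541.1) + (0.879422)·(-476.4) = -161.37 m.
ΔN = −sin φ cos λ·ΔX − sin φ sin λ·ΔY + cos φ·ΔZ = −(0.921523)(0.879422)(-541.1) − (0.921523)(0.476043)(-476.4) + (0.388323)(119.1) = 693.75 m.
Horizontal magnitude = √(ΔE² + ΔN²) = √((-161.37)² + 693.75²) = 712.27 m.

712.3 m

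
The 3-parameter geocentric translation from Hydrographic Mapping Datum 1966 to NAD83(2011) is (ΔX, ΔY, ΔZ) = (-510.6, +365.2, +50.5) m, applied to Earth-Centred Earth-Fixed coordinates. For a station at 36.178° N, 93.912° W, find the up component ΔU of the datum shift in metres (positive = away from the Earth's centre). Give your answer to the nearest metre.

ΔU = -236 m

The local up (radial) axis is (cos φ cos λ, cos φ sin λ, sin φ), giving ΔU = 28.119 − 294.098 + 29.810 = -236.17 m.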